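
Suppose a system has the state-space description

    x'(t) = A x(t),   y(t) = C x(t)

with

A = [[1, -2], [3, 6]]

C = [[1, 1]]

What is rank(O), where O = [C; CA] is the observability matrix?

CA = [[4, 4]]
Observability matrix O = [C; CA] = [[1, 1], [4, 4]]
Every row of O is a scalar multiple of row 1 = [1, 1] (multipliers 1, 4), so the rows span a one-dimensional space.
O ≠ 0, hence rank(O) = 1.
rank(O) = 1 < n = 2, so the pair (A, C) is not completely observable.

1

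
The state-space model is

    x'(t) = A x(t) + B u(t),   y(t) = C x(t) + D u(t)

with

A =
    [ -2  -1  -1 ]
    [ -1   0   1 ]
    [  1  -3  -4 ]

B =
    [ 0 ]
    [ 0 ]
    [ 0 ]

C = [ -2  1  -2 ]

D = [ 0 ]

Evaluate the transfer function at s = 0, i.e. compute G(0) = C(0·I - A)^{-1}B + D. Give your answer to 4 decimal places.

0.0000

G(0) = C(-A)^{-1}B + D = -C A^{-1} B + D.
det A = -6, so A^{-1} = (1/-6)·adj(A) = [[-1/2, 1/6, 1/6], [1/2, -3/2, -1/2], [-1/2, 7/6, 1/6]]
A^{-1} B = [0, 0, 0]^T
C A^{-1} B = 0
G(0) = D - C A^{-1} B = 0 - (0) = 0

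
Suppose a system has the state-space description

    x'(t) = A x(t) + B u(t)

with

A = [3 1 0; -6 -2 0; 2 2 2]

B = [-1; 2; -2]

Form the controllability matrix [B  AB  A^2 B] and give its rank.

AB = [[-1], [2], [-2]]
A^2B = [[-1], [2], [-2]]
Controllability matrix C = [B  AB  A^2B] = [[-1, -1, -1], [2, 2, 2], [-2, -2, -2]]
Every column of C is a scalar multiple of column 1 = [-1, 2, -2] (multipliers 1, 1, 1), so the columns span a one-dimensional space.
C ≠ 0, hence rank(C) = 1.
rank(C) = 1 < n = 3, so the pair (A, B) is not completely controllable.

1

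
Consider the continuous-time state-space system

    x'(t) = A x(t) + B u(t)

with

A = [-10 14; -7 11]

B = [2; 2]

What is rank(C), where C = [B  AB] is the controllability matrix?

1

AB = [[8], [8]]
Controllability matrix C = [B  AB] = [[2, 8], [2, 8]]
Every column of C is a scalar multiple of column 1 = [2, 2] (multipliers 1, 4), so the columns span a one-dimensional space.
C ≠ 0, hence rank(C) = 1.
rank(C) = 1 < n = 2, so the pair (A, B) is not completely controllable.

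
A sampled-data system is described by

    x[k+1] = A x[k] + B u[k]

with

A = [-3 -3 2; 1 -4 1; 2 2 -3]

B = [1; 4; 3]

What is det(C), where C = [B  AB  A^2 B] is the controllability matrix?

400

AB = [[-9], [-12], [1]]
A^2B = [[65], [40], [-45]]
Controllability matrix C = [B  AB  A^2B] = [[1, -9, 65], [4, -12, 40], [3, 1, -45]]
Expanding along the first row, det(C) = 1·((-12)·(-45) - 40·1) - (-9)·(4·(-45) - 40·3) + 65·(4·1 - (-12)·3) = 1·500 - (-9)·(-300) + 65·40 = 400
Since det(C) ≠ 0, rank(C) = 3 and the system is completely controllable.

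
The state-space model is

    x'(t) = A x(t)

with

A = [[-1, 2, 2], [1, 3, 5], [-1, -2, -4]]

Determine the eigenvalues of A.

det(sI - A) = s^3 - (tr A)s^2 + (M11 + M22 + M33)s - det A, where Mii is the 2×2 principal minor of A obtained by deleting row i and column i.
tr A = (-1) + 3 + (-4) = -2; M11 = 3·(-4) - 5·(-2) = -12 - (-10) = -2; M22 = (-1)·(-4) - 2·(-1) = 4 - (-2) = 6; M33 = (-1)·3 - 2·1 = -3 - 2 = -5; sum of minors = -1.
det A = (-1)·(3·(-4) - 5·(-2)) - 2·(1·(-4) - 5·(-1)) + 2·(1·(-2) - 3·(-1)) = (-1)·(-2) - 2·1 + 2·1 = 2.
So p(s) = det(sI - A) = s^3 + 2s^2 - s - 2.
Rational-root test: any integer root divides -2. Testing small divisors, s = -1 works: p(-1) = -1 + 2 + 1 + (-2) = 0, so (s + 1) is a factor.
Dividing, p(s) = (s + 1)(s^2 + s - 2).
Factor s^2 + s - 2: two numbers with sum -1 and product -2 are 1 and -2, so s^2 + s - 2 = (s - 1)(s + 2).
Hence p(s) = (s - 1) (s + 1) (s + 2), with roots -2, -1, 1.
At least one eigenvalue has non-negative real part, so the system is not asymptotically stable.

-2, -1, 1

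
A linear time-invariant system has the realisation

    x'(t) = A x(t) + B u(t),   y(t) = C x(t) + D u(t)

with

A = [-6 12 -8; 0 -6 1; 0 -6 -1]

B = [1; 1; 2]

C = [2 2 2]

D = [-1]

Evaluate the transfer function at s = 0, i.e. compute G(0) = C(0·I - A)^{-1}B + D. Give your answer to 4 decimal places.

0.5000

G(0) = C(-A)^{-1}B + D = -C A^{-1} B + D.
det A = -72, so A^{-1} = (1/-72)·adj(A) = [[-1/6, -5/6, 1/2], [0, -1/12, -1/12], [0, 1/2, -1/2]]
A^{-1} B = [0, -1/4, -1/2]^T
C A^{-1} B = -3/2
G(0) = D - C A^{-1} B = -1 - (-3/2) = 1/2 ≈ 0.5000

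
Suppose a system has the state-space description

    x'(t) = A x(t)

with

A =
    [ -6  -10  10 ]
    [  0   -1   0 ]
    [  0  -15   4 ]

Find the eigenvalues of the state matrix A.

-6, -1, 4

det(sI - A) = s^3 - (tr A)s^2 + (M11 + M22 + M33)s - det A, where Mii is the 2×2 principal minor of A obtained by deleting row i and column i.
tr A = (-6) + (-1) + 4 = -3; M11 = (-1)·4 - 0·(-15) = -4 - 0 = -4; M22 = (-6)·4 - 10·0 = -24 - 0 = -24; M33 = (-6)·(-1) - (-10)·0 = 6 - 0 = 6; sum of minors = -22.
det A = (-6)·((-1)·4 - 0·(-15)) - (-10)·(0·4 - 0·0) + 10·(0·(-15) - (-1)·0) = (-6)·(-4) - (-10)·0 + 10·0 = 24.
So p(s) = det(sI - A) = s^3 + 3s^2 - 22s - 24.
Rational-root test: any integer root divides -24. Testing small divisors, s = -1 works: p(-1) = -1 + 3 + 22 + (-24) = 0, so (s + 1) is a factor.
Dividing, p(s) = (s + 1)(s^2 + 2s - 24).
Factor s^2 + 2s - 24: two numbers with sum -2 and product -24 are 4 and -6, so s^2 + 2s - 24 = (s - 4)(s + 6).
Hence p(s) = (s - 4) (s + 1) (s + 6), with roots -6, -1, 4.
At least one eigenvalue has non-negative real part, so the system is not asymptotically stable.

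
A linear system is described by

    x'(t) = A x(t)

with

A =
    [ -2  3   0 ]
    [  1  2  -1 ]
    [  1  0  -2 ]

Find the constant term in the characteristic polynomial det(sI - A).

Expand det(sI - A) for the 3×3 matrix.
p(s) = s^3 + 2s^2 - 7s - 11.
(Check: constant term = det(-A) = (-1)^3 det A = -11; coefficient of s^2 = -tr A = 2.)
The constant term is -11.

-11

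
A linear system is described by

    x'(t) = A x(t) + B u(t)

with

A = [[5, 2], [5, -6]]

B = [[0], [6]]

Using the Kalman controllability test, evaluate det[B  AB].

AB = [[12], [-36]]
Controllability matrix C = [B  AB] = [[0, 12], [6, -36]]
det(C) = 0·(-36) - 12·6 = 0 - 72 = -72
Since det(C) ≠ 0, rank(C) = 2 and the system is completely controllable.

-72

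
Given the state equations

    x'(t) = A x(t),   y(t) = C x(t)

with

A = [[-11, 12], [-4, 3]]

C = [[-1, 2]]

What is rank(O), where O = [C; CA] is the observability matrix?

CA = [[3, -6]]
Observability matrix O = [C; CA] = [[-1, 2], [3, -6]]
Every row of O is a scalar multiple of row 1 = [-1, 2] (multipliers 1, -3), so the rows span a one-dimensional space.
O ≠ 0, hence rank(O) = 1.
rank(O) = 1 < n = 2, so the pair (A, C) is not completely observable.

1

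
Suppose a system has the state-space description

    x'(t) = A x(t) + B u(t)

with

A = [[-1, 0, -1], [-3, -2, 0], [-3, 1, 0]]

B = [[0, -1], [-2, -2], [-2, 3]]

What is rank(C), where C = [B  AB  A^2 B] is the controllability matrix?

3

AB = [[2, -2], [4, 7], [-2, 1]]
A^2B = [[0, 1], [-14, -8], [-2, 13]]
Controllability matrix C = [B  AB  A^2B] = [[0, -1, 2, -2, 0, 1], [-2, -2, 4, 7, -14, -8], [-2, 3, -2, 1, -2, 13]]
Take the 3×3 submatrix of C formed by columns 1, 2, 3: [[0, -1, 2], [-2, -2, 4], [-2, 3, -2]]. Its determinant is 0·((-2)·(-2) - 4·3) - (-1)·((-2)·(-2) - 4·(-2)) + 2·((-2)·3 - (-2)·(-2)) = 0·(-8) - (-1)·12 + 2·(-10) = -8 ≠ 0.
So rank(C) ≥ 3; since C has 3 rows, rank(C) = 3.
rank(C) = 3 = n, so the pair (A, B) is completely controllable.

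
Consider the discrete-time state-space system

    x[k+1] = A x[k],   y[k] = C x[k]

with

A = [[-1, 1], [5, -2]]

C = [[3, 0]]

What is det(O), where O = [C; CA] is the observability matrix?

CA = [[-3, 3]]
Observability matrix O = [C; CA] = [[3, 0], [-3, 3]]
det(O) = 3·3 - 0·(-3) = 9 - 0 = 9
Since det(O) ≠ 0, rank(O) = 2 and the system is completely observable.

9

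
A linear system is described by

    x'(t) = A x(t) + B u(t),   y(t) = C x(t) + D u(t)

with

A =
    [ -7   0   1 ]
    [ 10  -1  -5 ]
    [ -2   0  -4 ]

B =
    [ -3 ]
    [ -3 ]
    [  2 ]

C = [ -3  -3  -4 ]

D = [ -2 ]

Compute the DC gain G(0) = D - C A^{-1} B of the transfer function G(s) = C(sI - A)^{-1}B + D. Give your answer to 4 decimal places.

G(0) = C(-A)^{-1}B + D = -C A^{-1} B + D.
det A = -30, so A^{-1} = (1/-30)·adj(A) = [[-2/15, 0, -1/30], [-5/3, -1, 5/6], [1/15, 0, -7/30]]
A^{-1} B = [1/3, 29/3, -2/3]^T
C A^{-1} B = -82/3
G(0) = D - C A^{-1} B = -2 - (-82/3) = 76/3 ≈ 25.3333

25.3333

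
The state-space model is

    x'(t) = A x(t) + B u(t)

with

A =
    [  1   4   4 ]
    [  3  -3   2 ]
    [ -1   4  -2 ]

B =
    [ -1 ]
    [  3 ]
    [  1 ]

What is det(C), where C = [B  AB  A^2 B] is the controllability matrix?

AB = [[15], [-10], [11]]
A^2B = [[19], [97], [-77]]
Controllability matrix C = [B  AB  A^2B] = [[-1, 15, 19], [3, -10, 97], [1, 11, -77]]
Expanding along the first row, det(C) = (-1)·((-10)·(-77) - 97·11) - 15·(3·(-77) - 97·1) + 19·(3·11 - (-10)·1) = (-1)·(-297) - 15·(-328) + 19·43 = 6034
Since det(C) ≠ 0, rank(C) = 3 and the system is completely controllable.

6034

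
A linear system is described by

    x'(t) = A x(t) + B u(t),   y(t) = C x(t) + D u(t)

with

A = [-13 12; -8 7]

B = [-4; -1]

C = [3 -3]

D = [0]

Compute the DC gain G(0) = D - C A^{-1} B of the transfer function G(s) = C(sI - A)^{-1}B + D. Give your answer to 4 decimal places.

-1.8000

G(0) = C(-A)^{-1}B + D = -C A^{-1} B + D.
det A = 5, so A^{-1} = (1/5)·adj(A) = [[7/5, -12/5], [8/5, -13/5]]
A^{-1} B = [-16/5, -19/5]^T
C A^{-1} B = 9/5
G(0) = D - C A^{-1} B = 0 - (9/5) = -9/5 ≈ -1.8000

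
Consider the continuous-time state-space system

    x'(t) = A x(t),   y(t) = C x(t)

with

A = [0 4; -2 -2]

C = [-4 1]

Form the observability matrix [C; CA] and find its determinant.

74

CA = [[-2, -18]]
Observability matrix O = [C; CA] = [[-4, 1], [-2, -18]]
det(O) = (-4)·(-18) - 1·(-2) = 72 - (-2) = 74
Since det(O) ≠ 0, rank(O) = 2 and the system is completely observable.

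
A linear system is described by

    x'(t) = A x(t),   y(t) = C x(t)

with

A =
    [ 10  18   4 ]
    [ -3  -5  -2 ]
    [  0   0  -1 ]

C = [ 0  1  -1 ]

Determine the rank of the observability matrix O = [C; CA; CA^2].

CA = [[-3, -5, -1]]
CA^2 = [[-15, -29, -1]]
Observability matrix O = [C; CA; CA^2] = [[0, 1, -1], [-3, -5, -1], [-15, -29, -1]]
The columns c1, c2, c3 of O are linearly dependent: -2·c1 + c2 + c3 = 0 (check each entry), so rank(O) ≤ 2.
The 2×2 minor from rows 1, 2, columns 1, 2 is 0·(-5) - 1·(-3) = 0 - (-3) = 3 ≠ 0, so rank(O) = 2.
rank(O) = 2 < n = 3, so the pair (A, C) is not completely observable.

2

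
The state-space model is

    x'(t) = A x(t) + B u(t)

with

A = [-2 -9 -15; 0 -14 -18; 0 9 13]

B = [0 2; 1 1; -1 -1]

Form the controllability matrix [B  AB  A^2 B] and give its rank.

AB = [[6, 2], [4, 4], [-4, -4]]
A^2B = [[12, 20], [16, 16], [-16, -16]]
Controllability matrix C = [B  AB  A^2B] = [[0, 2, 6, 2, 12, 20], [1, 1, 4, 4, 16, 16], [-1, -1, -4, -4, -16, -16]]
The rows r1, r2, r3 of C are linearly dependent: r2 + r3 = 0 (check each entry), so rank(C) ≤ 2.
The 2×2 minor from rows 1, 2, columns 1, 2 is 0·1 - 2·1 = 0 - 2 = -2 ≠ 0, so rank(C) = 2.
rank(C) = 2 < n = 3, so the pair (A, B) is not completely controllable.

2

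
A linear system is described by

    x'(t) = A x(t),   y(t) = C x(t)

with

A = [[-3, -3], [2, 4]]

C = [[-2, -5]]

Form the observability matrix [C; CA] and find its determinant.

8

CA = [[-4, -14]]
Observability matrix O = [C; CA] = [[-2, -5], [-4, -14]]
det(O) = (-2)·(-14) - (-5)·(-4) = 28 - 20 = 8
Since det(O) ≠ 0, rank(O) = 2 and the system is completely observable.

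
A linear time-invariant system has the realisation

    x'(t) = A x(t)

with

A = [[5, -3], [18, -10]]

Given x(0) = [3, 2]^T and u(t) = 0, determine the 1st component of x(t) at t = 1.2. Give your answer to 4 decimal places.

2.0754

det(sI - A) = s^2 - (tr A)s + det A, with tr A = 5 + (-10) = -5 and det A = 5·(-10) - (-3)·18 = -50 - (-54) = 4.
So p(s) = det(sI - A) = s^2 + 5s + 4.
Factor s^2 + 5s + 4: two numbers with sum -5 and product 4 are -1 and -4, so s^2 + 5s + 4 = (s + 1)(s + 4).
Hence p(s) = (s + 1) (s + 4), with roots -4, -1.
The eigenvalues -4, -1 are distinct and real, so A is diagonalisable and x(t) = e^{At} x(0) = V diag(e^{λ_i t}) V^{-1} x(0), where the columns of V are the eigenvectors.
λ = -4: A - (-4)I = [[9, -3], [18, -6]]. Row 1 gives 9·v1 + (-3)·v2 = 0, so take v_1 = [1, 3]^T.
λ = -1: A - (-1)I = [[6, -3], [18, -9]]. Row 1 gives 6·v1 + (-3)·v2 = 0, so take v_2 = [1, 2]^T.
V = [v_1 v_2] = [[1, 1], [3, 2]] has det V = -1, so V^{-1} = adj(V)/det V = [[-2, 1], [3, -1]].
Modal coordinates z(0) = V^{-1} x(0): (-2)·3 + 1·2 = -4; 3·3 + (-1)·2 = 7; so z(0) = [-4, 7]^T.
x_1(t) = Σ_i (v_i)_1 · z_i(0) · e^{λ_i t} (row 1 of V times the modal terms).
x_1(1.2) = 1·(-4)·e^{-4·1.2} + 1·7·e^{-1·1.2} = (-4)·0.008230 + 7·0.301194 = 2.0754.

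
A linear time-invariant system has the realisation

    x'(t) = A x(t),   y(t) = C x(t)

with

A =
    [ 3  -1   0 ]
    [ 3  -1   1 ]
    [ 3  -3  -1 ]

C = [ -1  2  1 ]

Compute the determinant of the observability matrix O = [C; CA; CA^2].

59

CA = [[6, -4, 1]]
CA^2 = [[9, -5, -5]]
Observability matrix O = [C; CA; CA^2] = [[-1, 2, 1], [6, -4, 1], [9, -5, -5]]
Expanding along the first row, det(O) = (-1)·((-4)·(-5) - 1·(-5)) - 2·(6·(-5) - 1·9) + 1·(6·(-5) - (-4)·9) = (-1)·25 - 2·(-39) + 1·6 = 59
Since det(O) ≠ 0, rank(O) = 3 and the system is completely observable.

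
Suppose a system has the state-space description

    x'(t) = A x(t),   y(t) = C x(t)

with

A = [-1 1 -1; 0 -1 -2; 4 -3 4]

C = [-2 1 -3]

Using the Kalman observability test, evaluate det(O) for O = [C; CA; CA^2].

CA = [[-10, 6, -12]]
CA^2 = [[-38, 20, -50]]
Observability matrix O = [C; CA; CA^2] = [[-2, 1, -3], [-10, 6, -12], [-38, 20, -50]]
Expanding along the first row, det(O) = (-2)·(6·(-50) - (-12)·20) - 1·((-10)·(-50) - (-12)·(-38)) + (-3)·((-10)·20 - 6·(-38)) = (-2)·(-60) - 1·44 + (-3)·28 = -8
Since det(O) ≠ 0, rank(O) = 3 and the system is completely observable.

-8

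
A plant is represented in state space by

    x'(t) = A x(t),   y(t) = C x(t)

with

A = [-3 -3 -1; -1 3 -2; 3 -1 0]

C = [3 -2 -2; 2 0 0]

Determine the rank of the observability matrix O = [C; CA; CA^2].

3

CA = [[-13, -13, 1], [-6, -6, -2]]
CA^2 = [[55, -1, 39], [18, 2, 18]]
Observability matrix O = [C; CA; CA^2] = [[3, -2, -2], [2, 0, 0], [-13, -13, 1], [-6, -6, -2], [55, -1, 39], [18, 2, 18]]
Take the 3×3 submatrix of O formed by rows 1, 2, 3: [[3, -2, -2], [2, 0, 0], [-13, -13, 1]]. Its determinant is 3·(0·1 - 0·(-13)) - (-2)·(2·1 - 0·(-13)) + (-2)·(2·(-13) - 0·(-13)) = 3·0 - (-2)·2 + (-2)·(-26) = 56 ≠ 0.
So rank(O) ≥ 3; since O has 3 columns, rank(O) = 3.
rank(O) = 3 = n, so the pair (A, C) is completely observable.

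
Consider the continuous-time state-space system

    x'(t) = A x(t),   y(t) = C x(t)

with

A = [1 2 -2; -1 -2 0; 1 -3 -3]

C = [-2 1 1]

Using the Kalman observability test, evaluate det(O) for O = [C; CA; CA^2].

CA = [[-2, -9, 1]]
CA^2 = [[8, 11, 1]]
Observability matrix O = [C; CA; CA^2] = [[-2, 1, 1], [-2, -9, 1], [8, 11, 1]]
Expanding along the first row, det(O) = (-2)·((-9)·1 - 1·11) - 1·((-2)·1 - 1·8) + 1·((-2)·11 - (-9)·8) = (-2)·(-20) - 1·(-10) + 1·50 = 100
Since det(O) ≠ 0, rank(O) = 3 and the system is completely observable.

100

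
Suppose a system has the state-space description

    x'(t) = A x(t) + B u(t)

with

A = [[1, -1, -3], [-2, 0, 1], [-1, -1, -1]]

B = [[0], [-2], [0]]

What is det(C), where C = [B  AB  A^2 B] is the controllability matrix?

0

AB = [[2], [0], [2]]
A^2B = [[-4], [-2], [-4]]
Controllability matrix C = [B  AB  A^2B] = [[0, 2, -4], [-2, 0, -2], [0, 2, -4]]
Expanding along the first row, det(C) = 0·(0·(-4) - (-2)·2) - 2·((-2)·(-4) - (-2)·0) + (-4)·((-2)·2 - 0·0) = 0·4 - 2·8 + (-4)·(-4) = 0
Since det(C) = 0, rank(C) < 3 and the system is not completely controllable.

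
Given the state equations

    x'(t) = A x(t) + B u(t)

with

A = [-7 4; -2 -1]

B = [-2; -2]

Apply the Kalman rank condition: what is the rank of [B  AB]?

AB = [[6], [6]]
Controllability matrix C = [B  AB] = [[-2, 6], [-2, 6]]
Every column of C is a scalar multiple of column 1 = [-2, -2] (multipliers 1, -3), so the columns span a one-dimensional space.
C ≠ 0, hence rank(C) = 1.
rank(C) = 1 < n = 2, so the pair (A, B) is not completely controllable.

1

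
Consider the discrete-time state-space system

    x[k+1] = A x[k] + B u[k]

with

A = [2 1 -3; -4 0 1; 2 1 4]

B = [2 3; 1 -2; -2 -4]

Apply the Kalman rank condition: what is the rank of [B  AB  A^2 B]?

AB = [[11, 16], [-10, -16], [-3, -12]]
A^2B = [[21, 52], [-47, -76], [0, -32]]
Controllability matrix C = [B  AB  A^2B] = [[2, 3, 11, 16, 21, 52], [1, -2, -10, -16, -47, -76], [-2, -4, -3, -12, 0, -32]]
Take the 3×3 submatrix of C formed by columns 1, 2, 3: [[2, 3, 11], [1, -2, -10], [-2, -4, -3]]. Its determinant is 2·((-2)·(-3) - (-10)·(-4)) - 3·(1·(-3) - (-10)·(-2)) + 11·(1·(-4) - (-2)·(-2)) = 2·(-34) - 3·(-23) + 11·(-8) = -87 ≠ 0.
So rank(C) ≥ 3; since C has 3 rows, rank(C) = 3.
rank(C) = 3 = n, so the pair (A, B) is completely controllable.

3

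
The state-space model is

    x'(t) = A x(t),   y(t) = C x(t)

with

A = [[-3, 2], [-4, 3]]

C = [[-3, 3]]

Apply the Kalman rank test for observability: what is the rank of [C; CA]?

1

CA = [[-3, 3]]
Observability matrix O = [C; CA] = [[-3, 3], [-3, 3]]
Every row of O is a scalar multiple of row 1 = [-3, 3] (multipliers 1, 1), so the rows span a one-dimensional space.
O ≠ 0, hence rank(O) = 1.
rank(O) = 1 < n = 2, so the pair (A, C) is not completely observable.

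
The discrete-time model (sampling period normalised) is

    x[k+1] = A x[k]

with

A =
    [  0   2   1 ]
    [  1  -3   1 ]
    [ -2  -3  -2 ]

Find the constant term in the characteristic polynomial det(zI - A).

9

Expand det(zI - A) for the 3×3 matrix.
p(z) = z^3 + 5z^2 + 9z + 9.
(Check: constant term = det(-A) = (-1)^3 det A = 9; coefficient of z^2 = -tr A = 5.)
The constant term is 9.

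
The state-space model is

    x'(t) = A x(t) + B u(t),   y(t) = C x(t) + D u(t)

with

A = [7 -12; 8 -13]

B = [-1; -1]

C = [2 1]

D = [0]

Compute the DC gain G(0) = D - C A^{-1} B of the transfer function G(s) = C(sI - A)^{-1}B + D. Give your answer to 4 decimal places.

-0.6000

G(0) = C(-A)^{-1}B + D = -C A^{-1} B + D.
det A = 5, so A^{-1} = (1/5)·adj(A) = [[-13/5, 12/5], [-8/5, 7/5]]
A^{-1} B = [1/5, 1/5]^T
C A^{-1} B = 3/5
G(0) = D - C A^{-1} B = 0 - (3/5) = -3/5 ≈ -0.6000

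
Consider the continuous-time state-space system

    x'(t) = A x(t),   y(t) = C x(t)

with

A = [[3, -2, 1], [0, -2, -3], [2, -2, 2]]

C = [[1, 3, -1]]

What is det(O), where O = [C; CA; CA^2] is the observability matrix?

CA = [[1, -6, -10]]
CA^2 = [[-17, 30, -1]]
Observability matrix O = [C; CA; CA^2] = [[1, 3, -1], [1, -6, -10], [-17, 30, -1]]
Expanding along the first row, det(O) = 1·((-6)·(-1) - (-10)·30) - 3·(1·(-1) - (-10)·(-17)) + (-1)·(1·30 - (-6)·(-17)) = 1·306 - 3·(-171) + (-1)·(-72) = 891
Since det(O) ≠ 0, rank(O) = 3 and the system is completely observable.

891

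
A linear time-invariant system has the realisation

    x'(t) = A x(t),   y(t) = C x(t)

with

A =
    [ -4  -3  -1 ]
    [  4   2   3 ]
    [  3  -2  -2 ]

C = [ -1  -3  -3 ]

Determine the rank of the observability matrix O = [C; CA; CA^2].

CA = [[-17, 3, -2]]
CA^2 = [[74, 61, 30]]
Observability matrix O = [C; CA; CA^2] = [[-1, -3, -3], [-17, 3, -2], [74, 61, 30]]
det(O) = (-1)·(3·30 - (-2)·61) - (-3)·((-17)·30 - (-2)·74) + (-3)·((-17)·61 - 3·74) = (-1)·212 - (-3)·(-362) + (-3)·(-1259) = 2479 ≠ 0, so rank(O) = 3.
rank(O) = 3 = n, so the pair (A, C) is completely observable.

3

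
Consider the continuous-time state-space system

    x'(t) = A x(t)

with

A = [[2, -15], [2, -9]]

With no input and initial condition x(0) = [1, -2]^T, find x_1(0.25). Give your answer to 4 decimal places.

det(sI - A) = s^2 - (tr A)s + det A, with tr A = 2 + (-9) = -7 and det A = 2·(-9) - (-15)·2 = -18 - (-30) = 12.
So p(s) = det(sI - A) = s^2 + 7s + 12.
Factor s^2 + 7s + 12: two numbers with sum -7 and product 12 are -3 and -4, so s^2 + 7s + 12 = (s + 3)(s + 4).
Hence p(s) = (s + 3) (s + 4), with roots -4, -3.
The eigenvalues -4, -3 are distinct and real, so A is diagonalisable and x(t) = e^{At} x(0) = V diag(e^{λ_i t}) V^{-1} x(0), where the columns of V are the eigenvectors.
λ = -4: A - (-4)I = [[6, -15], [2, -5]]. Row 1 gives 6·v1 + (-15)·v2 = 0, so take v_1 = [5, 2]^T.
λ = -3: A - (-3)I = [[5, -15], [2, -6]]. Row 1 gives 5·v1 + (-15)·v2 = 0, so take v_2 = [3, 1]^T.
V = [v_1 v_2] = [[5, 3], [2, 1]] has det V = -1, so V^{-1} = adj(V)/det V = [[-1, 3], [2, -5]].
Modal coordinates z(0) = V^{-1} x(0): (-1)·1 + 3·(-2) = -7; 2·1 + (-5)·(-2) = 12; so z(0) = [-7, 12]^T.
x_1(t) = Σ_i (v_i)_1 · z_i(0) · e^{λ_i t} (row 1 of V times the modal terms).
x_1(0.25) = 5·(-7)·e^{-4·0.25} + 3·12·e^{-3·0.25} = (-35)·0.367879 + 36·0.472367 = 4.1294.

4.1294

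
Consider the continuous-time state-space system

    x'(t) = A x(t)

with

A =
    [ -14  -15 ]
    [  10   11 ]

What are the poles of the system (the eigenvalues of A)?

-4, 1

det(sI - A) = s^2 - (tr A)s + det A, with tr A = (-14) + 11 = -3 and det A = (-14)·11 - (-15)·10 = -154 - (-150) = -4.
So p(s) = det(sI - A) = s^2 + 3s - 4.
Factor s^2 + 3s - 4: two numbers with sum -3 and product -4 are 1 and -4, so s^2 + 3s - 4 = (s - 1)(s + 4).
Hence p(s) = (s - 1) (s + 4), with roots -4, 1.
At least one eigenvalue has non-negative real part, so the system is not asymptotically stable.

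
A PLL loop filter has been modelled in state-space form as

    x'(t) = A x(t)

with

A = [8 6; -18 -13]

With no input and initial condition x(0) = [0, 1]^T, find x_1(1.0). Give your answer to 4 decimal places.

0.6991

det(sI - A) = s^2 - (tr A)s + det A, with tr A = 8 + (-13) = -5 and det A = 8·(-13) - 6·(-18) = -104 - (-108) = 4.
So p(s) = det(sI - A) = s^2 + 5s + 4.
Factor s^2 + 5s + 4: two numbers with sum -5 and product 4 are -1 and -4, so s^2 + 5s + 4 = (s + 1)(s + 4).
Hence p(s) = (s + 1) (s + 4), with roots -4, -1.
The eigenvalues -4, -1 are distinct and real, so A is diagonalisable and x(t) = e^{At} x(0) = V diag(e^{λ_i t}) V^{-1} x(0), where the columns of V are the eigenvectors.
λ = -4: A - (-4)I = [[12, 6], [-18, -9]]. Row 1 gives 12·v1 + 6·v2 = 0, so take v_1 = [1, -2]^T.
λ = -1: A - (-1)I = [[9, 6], [-18, -12]]. Row 1 gives 9·v1 + 6·v2 = 0, so take v_2 = [2, -3]^T.
V = [v_1 v_2] = [[1, 2], [-2, -3]] has det V = 1, so V^{-1} = adj(V)/det V = [[-3, -2], [2, 1]].
Modal coordinates z(0) = V^{-1} x(0): (-3)·0 + (-2)·1 = -2; 2·0 + 1·1 = 1; so z(0) = [-2, 1]^T.
x_1(t) = Σ_i (v_i)_1 · z_i(0) · e^{λ_i t} (row 1 of V times the modal terms).
x_1(1.0) = 1·(-2)·e^{-4·1.0} + 2·1·e^{-1·1.0} = (-2)·0.018316 + 2·0.367879 = 0.6991.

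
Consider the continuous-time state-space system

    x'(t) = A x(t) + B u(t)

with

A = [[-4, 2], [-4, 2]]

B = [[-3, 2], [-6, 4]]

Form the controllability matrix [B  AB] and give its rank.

1

AB = [[0, 0], [0, 0]]
Controllability matrix C = [B  AB] = [[-3, 2, 0, 0], [-6, 4, 0, 0]]
Every column of C is a scalar multiple of column 1 = [-3, -6] (multipliers 1, -2/3, 0, 0), so the columns span a one-dimensional space.
C ≠ 0, hence rank(C) = 1.
rank(C) = 1 < n = 2, so the pair (A, B) is not completely controllable.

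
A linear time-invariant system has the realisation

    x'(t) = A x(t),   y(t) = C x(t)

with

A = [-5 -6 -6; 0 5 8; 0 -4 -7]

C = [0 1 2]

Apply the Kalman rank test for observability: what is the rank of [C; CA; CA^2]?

CA = [[0, -3, -6]]
CA^2 = [[0, 9, 18]]
Observability matrix O = [C; CA; CA^2] = [[0, 1, 2], [0, -3, -6], [0, 9, 18]]
Every row of O is a scalar multiple of row 1 = [0, 1, 2] (multipliers 1, -3, 9), so the rows span a one-dimensional space.
O ≠ 0, hence rank(O) = 1.
rank(O) = 1 < n = 3, so the pair (A, C) is not completely observable.

1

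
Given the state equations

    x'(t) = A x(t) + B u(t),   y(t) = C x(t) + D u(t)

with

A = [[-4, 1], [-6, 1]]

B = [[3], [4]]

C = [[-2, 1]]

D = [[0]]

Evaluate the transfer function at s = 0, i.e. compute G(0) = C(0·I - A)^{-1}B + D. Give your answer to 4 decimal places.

-2.0000

G(0) = C(-A)^{-1}B + D = -C A^{-1} B + D.
det A = 2, so A^{-1} = (1/2)·adj(A) = [[1/2, -1/2], [3, -2]]
A^{-1} B = [-1/2, 1]^T
C A^{-1} B = 2
G(0) = D - C A^{-1} B = 0 - (2) = -2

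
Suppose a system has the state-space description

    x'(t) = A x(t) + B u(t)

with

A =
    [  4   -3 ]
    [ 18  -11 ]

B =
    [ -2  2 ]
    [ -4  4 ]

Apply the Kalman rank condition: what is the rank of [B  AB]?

AB = [[4, -4], [8, -8]]
Controllability matrix C = [B  AB] = [[-2, 2, 4, -4], [-4, 4, 8, -8]]
Every column of C is a scalar multiple of column 1 = [-2, -4] (multipliers 1, -1, -2, 2), so the columns span a one-dimensional space.
C ≠ 0, hence rank(C) = 1.
rank(C) = 1 < n = 2, so the pair (A, B) is not completely controllable.

1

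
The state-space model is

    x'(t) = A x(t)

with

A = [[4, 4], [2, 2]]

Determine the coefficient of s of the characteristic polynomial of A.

For a 2×2 matrix, det(sI - A) = s^2 - (tr A)s + det A.
tr A = 6, det A = 0.
So p(s) = s^2 - 6s.
The coefficient of s is -6.

-6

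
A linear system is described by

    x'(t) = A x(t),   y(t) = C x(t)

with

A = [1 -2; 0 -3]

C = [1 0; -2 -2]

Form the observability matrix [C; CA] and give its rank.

2

CA = [[1, -2], [-2, 10]]
Observability matrix O = [C; CA] = [[1, 0], [-2, -2], [1, -2], [-2, 10]]
Take the 2×2 submatrix of O formed by rows 1, 2: [[1, 0], [-2, -2]]. Its determinant is 1·(-2) - 0·(-2) = -2 - 0 = -2 ≠ 0.
So rank(O) ≥ 2; since O has 2 columns, rank(O) = 2.
rank(O) = 2 = n, so the pair (A, C) is completely observable.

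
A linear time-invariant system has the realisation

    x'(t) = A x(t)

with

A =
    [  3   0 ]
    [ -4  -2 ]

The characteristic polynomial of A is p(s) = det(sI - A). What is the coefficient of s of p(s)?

-1

For a 2×2 matrix, det(sI - A) = s^2 - (tr A)s + det A.
tr A = 1, det A = -6.
So p(s) = s^2 - s - 6.
The coefficient of s is -1.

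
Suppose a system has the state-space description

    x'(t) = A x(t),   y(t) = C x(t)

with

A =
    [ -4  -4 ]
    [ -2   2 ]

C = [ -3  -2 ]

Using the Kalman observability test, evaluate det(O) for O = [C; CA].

8

CA = [[16, 8]]
Observability matrix O = [C; CA] = [[-3, -2], [16, 8]]
det(O) = (-3)·8 - (-2)·16 = -24 - (-32) = 8
Since det(O) ≠ 0, rank(O) = 2 and the system is completely observable.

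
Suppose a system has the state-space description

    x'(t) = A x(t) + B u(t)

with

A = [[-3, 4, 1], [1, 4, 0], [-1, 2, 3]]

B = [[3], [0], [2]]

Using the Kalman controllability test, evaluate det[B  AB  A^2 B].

AB = [[-7], [3], [3]]
A^2B = [[36], [5], [22]]
Controllability matrix C = [B  AB  A^2B] = [[3, -7, 36], [0, 3, 5], [2, 3, 22]]
Expanding along the first row, det(C) = 3·(3·22 - 5·3) - (-7)·(0·22 - 5·2) + 36·(0·3 - 3·2) = 3·51 - (-7)·(-10) + 36·(-6) = -133
Since det(C) ≠ 0, rank(C) = 3 and the system is completely controllable.

-133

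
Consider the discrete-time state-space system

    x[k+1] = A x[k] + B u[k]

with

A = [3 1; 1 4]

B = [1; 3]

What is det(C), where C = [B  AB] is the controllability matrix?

-5

AB = [[6], [13]]
Controllability matrix C = [B  AB] = [[1, 6], [3, 13]]
det(C) = 1·13 - 6·3 = 13 - 18 = -5
Since det(C) ≠ 0, rank(C) = 2 and the system is completely controllable.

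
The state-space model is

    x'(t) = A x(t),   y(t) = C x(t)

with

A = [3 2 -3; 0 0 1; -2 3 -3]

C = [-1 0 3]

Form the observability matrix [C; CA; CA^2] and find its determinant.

CA = [[-9, 7, -6]]
CA^2 = [[-15, -36, 52]]
Observability matrix O = [C; CA; CA^2] = [[-1, 0, 3], [-9, 7, -6], [-15, -36, 52]]
Expanding along the first row, det(O) = (-1)·(7·52 - (-6)·(-36)) - 0·((-9)·52 - (-6)·(-15)) + 3·((-9)·(-36) - 7·(-15)) = (-1)·148 - 0·(-558) + 3·429 = 1139
Since det(O) ≠ 0, rank(O) = 3 and the system is completely observable.

1139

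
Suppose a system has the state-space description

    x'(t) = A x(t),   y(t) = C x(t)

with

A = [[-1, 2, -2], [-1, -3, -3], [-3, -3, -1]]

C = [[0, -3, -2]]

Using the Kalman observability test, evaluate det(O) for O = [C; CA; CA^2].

CA = [[9, 15, 11]]
CA^2 = [[-57, -60, -74]]
Observability matrix O = [C; CA; CA^2] = [[0, -3, -2], [9, 15, 11], [-57, -60, -74]]
Expanding along the first row, det(O) = 0·(15·(-74) - 11·(-60)) - (-3)·(9·(-74) - 11·(-57)) + (-2)·(9·(-60) - 15·(-57)) = 0·(-450) - (-3)·(-39) + (-2)·315 = -747
Since det(O) ≠ 0, rank(O) = 3 and the system is completely observable.

-747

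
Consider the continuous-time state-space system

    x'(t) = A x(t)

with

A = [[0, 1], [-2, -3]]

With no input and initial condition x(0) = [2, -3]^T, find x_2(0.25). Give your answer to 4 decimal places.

-1.9919

det(sI - A) = s^2 - (tr A)s + det A, with tr A = 0 + (-3) = -3 and det A = 0·(-3) - 1·(-2) = 0 - (-2) = 2.
So p(s) = det(sI - A) = s^2 + 3s + 2.
Factor s^2 + 3s + 2: two numbers with sum -3 and product 2 are -1 and -2, so s^2 + 3s + 2 = (s + 1)(s + 2).
Hence p(s) = (s + 1) (s + 2), with roots -2, -1.
The eigenvalues -2, -1 are distinct and real, so A is diagonalisable and x(t) = e^{At} x(0) = V diag(e^{λ_i t}) V^{-1} x(0), where the columns of V are the eigenvectors.
λ = -2: A - (-2)I = [[2, 1], [-2, -1]]. Row 1 gives 2·v1 + 1·v2 = 0, so take v_1 = [-1, 2]^T.
λ = -1: A - (-1)I = [[1, 1], [-2, -2]]. Row 1 gives 1·v1 + 1·v2 = 0, so take v_2 = [1, -1]^T.
V = [v_1 v_2] = [[-1, 1], [2, -1]] has det V = -1, so V^{-1} = adj(V)/det V = [[1, 1], [2, 1]].
Modal coordinates z(0) = V^{-1} x(0): 1·2 + 1·(-3) = -1; 2·2 + 1·(-3) = 1; so z(0) = [-1, 1]^T.
x_2(t) = Σ_i (v_i)_2 · z_i(0) · e^{λ_i t} (row 2 of V times the modal terms).
x_2(0.25) = 2·(-1)·e^{-2·0.25} + (-1)·1·e^{-1·0.25} = (-2)·0.606531 + (-1)·0.778801 = -1.9919.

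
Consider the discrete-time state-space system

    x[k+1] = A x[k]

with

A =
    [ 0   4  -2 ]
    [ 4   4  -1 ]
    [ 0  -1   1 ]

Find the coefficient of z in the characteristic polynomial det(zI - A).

-13

Expand det(zI - A) for the 3×3 matrix.
p(z) = z^3 - 5z^2 - 13z + 8.
(Check: constant term = det(-A) = (-1)^3 det A = 8; coefficient of z^2 = -tr A = -5.)
The coefficient of z is -13.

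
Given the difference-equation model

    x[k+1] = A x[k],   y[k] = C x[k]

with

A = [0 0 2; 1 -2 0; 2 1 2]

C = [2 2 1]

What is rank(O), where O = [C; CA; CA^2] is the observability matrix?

CA = [[4, -3, 6]]
CA^2 = [[9, 12, 20]]
Observability matrix O = [C; CA; CA^2] = [[2, 2, 1], [4, -3, 6], [9, 12, 20]]
det(O) = 2·((-3)·20 - 6·12) - 2·(4·20 - 6·9) + 1·(4·12 - (-3)·9) = 2·(-132) - 2·26 + 1·75 = -241 ≠ 0, so rank(O) = 3.
rank(O) = 3 = n, so the pair (A, C) is completely observable.

3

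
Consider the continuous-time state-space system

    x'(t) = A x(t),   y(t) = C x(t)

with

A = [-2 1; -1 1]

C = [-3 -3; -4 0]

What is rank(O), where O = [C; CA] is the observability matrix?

CA = [[9, -6], [8, -4]]
Observability matrix O = [C; CA] = [[-3, -3], [-4, 0], [9, -6], [8, -4]]
Take the 2×2 submatrix of O formed by rows 1, 2: [[-3, -3], [-4, 0]]. Its determinant is (-3)·0 - (-3)·(-4) = 0 - 12 = -12 ≠ 0.
So rank(O) ≥ 2; since O has 2 columns, rank(O) = 2.
rank(O) = 2 = n, so the pair (A, C) is completely observable.

2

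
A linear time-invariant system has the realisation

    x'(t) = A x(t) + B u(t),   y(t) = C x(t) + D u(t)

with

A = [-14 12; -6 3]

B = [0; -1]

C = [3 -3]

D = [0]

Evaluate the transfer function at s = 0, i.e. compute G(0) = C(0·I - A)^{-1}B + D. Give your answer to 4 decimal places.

G(0) = C(-A)^{-1}B + D = -C A^{-1} B + D.
det A = 30, so A^{-1} = (1/30)·adj(A) = [[1/10, -2/5], [1/5, -7/15]]
A^{-1} B = [2/5, 7/15]^T
C A^{-1} B = -1/5
G(0) = D - C A^{-1} B = 0 - (-1/5) = 1/5 ≈ 0.2000

0.2000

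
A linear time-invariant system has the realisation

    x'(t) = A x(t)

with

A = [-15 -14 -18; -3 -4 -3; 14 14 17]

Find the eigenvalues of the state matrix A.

-4, -1, 3

det(sI - A) = s^3 - (tr A)s^2 + (M11 + M22 + M33)s - det A, where Mii is the 2×2 principal minor of A obtained by deleting row i and column i.
tr A = (-15) + (-4) + 17 = -2; M11 = (-4)·17 - (-3)·14 = -68 - (-42) = -26; M22 = (-15)·17 - (-18)·14 = -255 - (-252) = -3; M33 = (-15)·(-4) - (-14)·(-3) = 60 - 42 = 18; sum of minors = -11.
det A = (-15)·((-4)·17 - (-3)·14) - (-14)·((-3)·17 - (-3)·14) + (-18)·((-3)·14 - (-4)·14) = (-15)·(-26) - (-14)·(-9) + (-18)·14 = 12.
So p(s) = det(sI - A) = s^3 + 2s^2 - 11s - 12.
Rational-root test: any integer root divides -12. Testing small divisors, s = -1 works: p(-1) = -1 + 2 + 11 + (-12) = 0, so (s + 1) is a factor.
Dividing, p(s) = (s + 1)(s^2 + s - 12).
Factor s^2 + s - 12: two numbers with sum -1 and product -12 are 3 and -4, so s^2 + s - 12 = (s - 3)(s + 4).
Hence p(s) = (s - 3) (s + 1) (s + 4), with roots -4, -1, 3.
At least one eigenvalue has non-negative real part, so the system is not asymptotically stable.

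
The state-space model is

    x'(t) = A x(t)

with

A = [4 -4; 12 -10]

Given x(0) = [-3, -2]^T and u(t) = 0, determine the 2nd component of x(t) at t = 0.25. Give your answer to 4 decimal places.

det(sI - A) = s^2 - (tr A)s + det A, with tr A = 4 + (-10) = -6 and det A = 4·(-10) - (-4)·12 = -40 - (-48) = 8.
So p(s) = det(sI - A) = s^2 + 6s + 8.
Factor s^2 + 6s + 8: two numbers with sum -6 and product 8 are -2 and -4, so s^2 + 6s + 8 = (s + 2)(s + 4).
Hence p(s) = (s + 2) (s + 4), with roots -4, -2.
The eigenvalues -4, -2 are distinct and real, so A is diagonalisable and x(t) = e^{At} x(0) = V diag(e^{λ_i t}) V^{-1} x(0), where the columns of V are the eigenvectors.
λ = -4: A - (-4)I = [[8, -4], [12, -6]]. Row 1 gives 8·v1 + (-4)·v2 = 0, so take v_1 = [1, 2]^T.
λ = -2: A - (-2)I = [[6, -4], [12, -8]]. Row 1 gives 6·v1 + (-4)·v2 = 0, so take v_2 = [2, 3]^T.
V = [v_1 v_2] = [[1, 2], [2, 3]] has det V = -1, so V^{-1} = adj(V)/det V = [[-3, 2], [2, -1]].
Modal coordinates z(0) = V^{-1} x(0): (-3)·(-3) + 2·(-2) = 5; 2·(-3) + (-1)·(-2) = -4; so z(0) = [5, -4]^T.
x_2(t) = Σ_i (v_i)_2 · z_i(0) · e^{λ_i t} (row 2 of V times the modal terms).
x_2(0.25) = 2·5·e^{-4·0.25} + 3·(-4)·e^{-2·0.25} = 10·0.367879 + (-12)·0.606531 = -3.5996.

-3.5996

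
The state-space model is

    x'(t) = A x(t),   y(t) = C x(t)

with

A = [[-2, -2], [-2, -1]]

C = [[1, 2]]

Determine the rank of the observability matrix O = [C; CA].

CA = [[-6, -4]]
Observability matrix O = [C; CA] = [[1, 2], [-6, -4]]
det(O) = 1·(-4) - 2·(-6) = -4 - (-12) = 8 ≠ 0, so rank(O) = 2.
rank(O) = 2 = n, so the pair (A, C) is completely observable.

2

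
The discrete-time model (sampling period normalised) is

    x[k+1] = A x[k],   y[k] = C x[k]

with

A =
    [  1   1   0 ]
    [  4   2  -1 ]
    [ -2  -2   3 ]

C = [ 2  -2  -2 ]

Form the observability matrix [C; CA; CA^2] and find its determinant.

CA = [[-2, 2, -4]]
CA^2 = [[14, 10, -14]]
Observability matrix O = [C; CA; CA^2] = [[2, -2, -2], [-2, 2, -4], [14, 10, -14]]
Expanding along the first row, det(O) = 2·(2·(-14) - (-4)·10) - (-2)·((-2)·(-14) - (-4)·14) + (-2)·((-2)·10 - 2·14) = 2·12 - (-2)·84 + (-2)·(-48) = 288
Since det(O) ≠ 0, rank(O) = 3 and the system is completely observable.

288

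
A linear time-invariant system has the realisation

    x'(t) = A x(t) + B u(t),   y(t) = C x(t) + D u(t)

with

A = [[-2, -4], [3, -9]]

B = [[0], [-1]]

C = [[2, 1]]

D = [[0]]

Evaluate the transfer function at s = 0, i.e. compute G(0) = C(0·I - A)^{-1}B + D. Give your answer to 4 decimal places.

G(0) = C(-A)^{-1}B + D = -C A^{-1} B + D.
det A = 30, so A^{-1} = (1/30)·adj(A) = [[-3/10, 2/15], [-1/10, -1/15]]
A^{-1} B = [-2/15, 1/15]^T
C A^{-1} B = -1/5
G(0) = D - C A^{-1} B = 0 - (-1/5) = 1/5 ≈ 0.2000

0.2000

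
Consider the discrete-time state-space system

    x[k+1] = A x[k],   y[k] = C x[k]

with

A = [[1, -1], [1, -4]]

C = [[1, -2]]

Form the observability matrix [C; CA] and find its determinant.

CA = [[-1, 7]]
Observability matrix O = [C; CA] = [[1, -2], [-1, 7]]
det(O) = 1·7 - (-2)·(-1) = 7 - 2 = 5
Since det(O) ≠ 0, rank(O) = 2 and the system is completely observable.

5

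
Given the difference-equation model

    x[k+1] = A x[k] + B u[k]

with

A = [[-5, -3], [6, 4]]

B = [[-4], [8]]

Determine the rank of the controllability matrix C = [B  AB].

AB = [[-4], [8]]
Controllability matrix C = [B  AB] = [[-4, -4], [8, 8]]
Every column of C is a scalar multiple of column 1 = [-4, 8] (multipliers 1, 1), so the columns span a one-dimensional space.
C ≠ 0, hence rank(C) = 1.
rank(C) = 1 < n = 2, so the pair (A, B) is not completely controllable.

1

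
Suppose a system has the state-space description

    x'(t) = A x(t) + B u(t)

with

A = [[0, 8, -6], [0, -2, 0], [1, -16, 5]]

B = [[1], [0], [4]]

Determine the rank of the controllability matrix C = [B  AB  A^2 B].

AB = [[-24], [0], [21]]
A^2B = [[-126], [0], [81]]
Controllability matrix C = [B  AB  A^2B] = [[1, -24, -126], [0, 0, 0], [4, 21, 81]]
Row 2 of C is identically zero, so rank(C) ≤ 2.
The 2×2 minor from rows 1, 3, columns 1, 2 is 1·21 - (-24)·4 = 21 - (-96) = 117 ≠ 0, so rank(C) = 2.
rank(C) = 2 < n = 3, so the pair (A, B) is not completely controllable.

2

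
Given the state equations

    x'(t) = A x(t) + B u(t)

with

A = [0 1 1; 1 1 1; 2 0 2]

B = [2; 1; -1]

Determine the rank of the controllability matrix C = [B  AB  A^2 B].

3

AB = [[0], [2], [2]]
A^2B = [[4], [4], [4]]
Controllability matrix C = [B  AB  A^2B] = [[2, 0, 4], [1, 2, 4], [-1, 2, 4]]
det(C) = 2·(2·4 - 4·2) - 0·(1·4 - 4·(-1)) + 4·(1·2 - 2·(-1)) = 2·0 - 0·8 + 4·4 = 16 ≠ 0, so rank(C) = 3.
rank(C) = 3 = n, so the pair (A, B) is completely controllable.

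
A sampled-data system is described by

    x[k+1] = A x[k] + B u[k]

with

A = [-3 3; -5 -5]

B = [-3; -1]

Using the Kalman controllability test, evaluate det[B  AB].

AB = [[6], [20]]
Controllability matrix C = [B  AB] = [[-3, 6], [-1, 20]]
det(C) = (-3)·20 - 6·(-1) = -60 - (-6) = -54
Since det(C) ≠ 0, rank(C) = 2 and the system is completely controllable.

-54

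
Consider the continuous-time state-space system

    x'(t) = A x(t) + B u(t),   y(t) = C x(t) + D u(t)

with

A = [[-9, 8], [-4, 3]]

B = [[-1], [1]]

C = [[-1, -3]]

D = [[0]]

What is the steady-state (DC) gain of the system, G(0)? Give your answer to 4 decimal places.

-10.0000

G(0) = C(-A)^{-1}B + D = -C A^{-1} B + D.
det A = 5, so A^{-1} = (1/5)·adj(A) = [[3/5, -8/5], [4/5, -9/5]]
A^{-1} B = [-11/5, -13/5]^T
C A^{-1} B = 10
G(0) = D - C A^{-1} B = 0 - (10) = -10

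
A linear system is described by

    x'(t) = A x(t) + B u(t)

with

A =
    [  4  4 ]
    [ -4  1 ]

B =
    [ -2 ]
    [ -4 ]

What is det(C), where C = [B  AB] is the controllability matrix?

AB = [[-24], [4]]
Controllability matrix C = [B  AB] = [[-2, -24], [-4, 4]]
det(C) = (-2)·4 - (-24)·(-4) = -8 - 96 = -104
Since det(C) ≠ 0, rank(C) = 2 and the system is completely controllable.

-104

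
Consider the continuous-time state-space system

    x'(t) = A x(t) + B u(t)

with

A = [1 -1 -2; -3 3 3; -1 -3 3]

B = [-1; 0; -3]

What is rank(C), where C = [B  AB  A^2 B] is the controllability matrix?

AB = [[5], [-6], [-8]]
A^2B = [[27], [-57], [-11]]
Controllability matrix C = [B  AB  A^2B] = [[-1, 5, 27], [0, -6, -57], [-3, -8, -11]]
det(C) = (-1)·((-6)·(-11) - (-57)·(-8)) - 5·(0·(-11) - (-57)·(-3)) + 27·(0·(-8) - (-6)·(-3)) = (-1)·(-390) - 5·(-171) + 27·(-18) = 759 ≠ 0, so rank(C) = 3.
rank(C) = 3 = n, so the pair (A, B) is completely controllable.

3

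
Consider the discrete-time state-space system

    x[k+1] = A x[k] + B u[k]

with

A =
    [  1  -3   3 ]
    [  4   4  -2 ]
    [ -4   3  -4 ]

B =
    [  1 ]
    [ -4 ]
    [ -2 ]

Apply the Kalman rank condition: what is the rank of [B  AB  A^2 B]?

AB = [[7], [-8], [-8]]
A^2B = [[7], [12], [-20]]
Controllability matrix C = [B  AB  A^2B] = [[1, 7, 7], [-4, -8, 12], [-2, -8, -20]]
det(C) = 1·((-8)·(-20) - 12·(-8)) - 7·((-4)·(-20) - 12·(-2)) + 7·((-4)·(-8) - (-8)·(-2)) = 1·256 - 7·104 + 7·16 = -360 ≠ 0, so rank(C) = 3.
rank(C) = 3 = n, so the pair (A, B) is completely controllable.

3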